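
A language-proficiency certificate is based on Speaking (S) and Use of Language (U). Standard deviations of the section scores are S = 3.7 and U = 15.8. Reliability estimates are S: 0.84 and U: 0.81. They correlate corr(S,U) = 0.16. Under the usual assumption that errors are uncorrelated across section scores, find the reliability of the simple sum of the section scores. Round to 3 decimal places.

Var(S+U) = 3.7² + 15.8² + 2·[3.7·15.8·0.16] = 263.33 + 18.7072 = 282.037.
With uncorrelated errors the cross-covariances are all true-score covariance, so they carry over unchanged; only the diagonal terms shrink to ρᵢσᵢ².
True-score variance = [3.7²·0.84 + 15.8²·0.81] + 18.7072 = 213.708 + 18.7072 = 232.415.
Reliability = 232.415 / 282.037 = 0.824.

0.824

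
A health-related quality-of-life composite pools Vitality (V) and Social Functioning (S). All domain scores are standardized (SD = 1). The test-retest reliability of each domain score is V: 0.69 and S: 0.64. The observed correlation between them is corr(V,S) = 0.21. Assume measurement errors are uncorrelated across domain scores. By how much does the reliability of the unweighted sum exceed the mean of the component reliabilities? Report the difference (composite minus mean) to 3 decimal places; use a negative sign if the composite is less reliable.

0.058

Var(sum) = 2 + 0.42 = 2.42; true-score variance = 1.33 + 0.42 = 1.75; composite reliability = 0.7231.
Mean component reliability = 0.6650.
Difference = 0.7231 − 0.6650 = 0.058.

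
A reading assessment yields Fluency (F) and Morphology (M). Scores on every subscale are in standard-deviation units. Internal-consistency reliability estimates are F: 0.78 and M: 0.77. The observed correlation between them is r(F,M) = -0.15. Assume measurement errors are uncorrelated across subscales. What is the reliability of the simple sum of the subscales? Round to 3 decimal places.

0.735

Var(F+M) = 2 + 2·[(-0.15)] = 2 − 0.3 = 1.7.
Because errors are independent across components, Cov(Tᵢ,Tⱼ) = Cov(Xᵢ,Xⱼ); the off-diagonal part of the true-score variance is the same as above.
True-score variance = [0.78 + 0.77] − 0.3 = 1.55 − 0.3 = 1.25.
Reliability = 1.25 / 1.7 = 0.735.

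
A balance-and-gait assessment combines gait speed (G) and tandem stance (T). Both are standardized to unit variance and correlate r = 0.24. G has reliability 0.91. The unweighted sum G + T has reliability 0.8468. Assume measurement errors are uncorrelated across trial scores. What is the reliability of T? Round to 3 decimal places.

0.710

Var(G+T) = 2 + 2·0.24 = 2.480.
True-score variance = ρ_G + ρ_T + 2·0.24, so 0.8468 = (0.91 + ρ_T + 0.48) / 2.480.
ρ_T = 0.8468·2.480 − 0.91 − 0.48 = 0.710.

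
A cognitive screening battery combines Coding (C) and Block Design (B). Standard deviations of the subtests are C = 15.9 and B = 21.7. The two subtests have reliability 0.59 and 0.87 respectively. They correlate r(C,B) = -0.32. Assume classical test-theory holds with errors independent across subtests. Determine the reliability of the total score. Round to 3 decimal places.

0.672

Var(C+B) = 15.9² + 21.7² + 2·[15.9·21.7·(-0.32)] = 723.7 − 220.819 = 502.881.
With uncorrelated errors the cross-covariances are all true-score covariance, so they carry over unchanged; only the diagonal terms shrink to ρᵢσᵢ².
True-score variance = [15.9²·0.59 + 21.7²·0.87] − 220.819 = 558.832 − 220.819 = 338.013.
Reliability = 338.013 / 502.881 = 0.672.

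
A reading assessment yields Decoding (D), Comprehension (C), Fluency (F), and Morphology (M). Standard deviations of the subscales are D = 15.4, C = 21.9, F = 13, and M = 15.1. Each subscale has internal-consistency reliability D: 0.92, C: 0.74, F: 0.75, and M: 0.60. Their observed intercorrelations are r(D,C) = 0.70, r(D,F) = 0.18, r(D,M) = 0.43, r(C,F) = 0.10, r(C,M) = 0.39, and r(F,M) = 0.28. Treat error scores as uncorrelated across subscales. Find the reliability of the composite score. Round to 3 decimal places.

Var(D+C+F+M) = 15.4² + 21.9² + 13² + 15.1² + 2·[15.4·21.9·0.70 + 15.4·13·0.18 + 15.4·15.1·0.43 + 21.9·13·0.10 + 21.9·15.1·0.39 + 13·15.1·0.28] = 1113.78 + 1169.03 = 2282.81.
Because errors are independent across components, Cov(Tᵢ,Tⱼ) = Cov(Xᵢ,Xⱼ); the off-diagonal part of the true-score variance is the same as above.
True-score variance = [15.4²·0.92 + 21.9²·0.74 + 13²·0.75 + 15.1²·0.60] + 1169.03 = 836.655 + 1169.03 = 2005.68.
Reliability = 2005.68 / 2282.81 = 0.879.

0.879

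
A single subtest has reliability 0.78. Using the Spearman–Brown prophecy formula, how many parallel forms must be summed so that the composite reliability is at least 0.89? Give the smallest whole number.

k ≥ ρ*(1−ρ₁)/(ρ₁(1−ρ*)) = 0.89·0.22 / (0.78·0.11) = 2.282.
Smallest integer k = 3.

3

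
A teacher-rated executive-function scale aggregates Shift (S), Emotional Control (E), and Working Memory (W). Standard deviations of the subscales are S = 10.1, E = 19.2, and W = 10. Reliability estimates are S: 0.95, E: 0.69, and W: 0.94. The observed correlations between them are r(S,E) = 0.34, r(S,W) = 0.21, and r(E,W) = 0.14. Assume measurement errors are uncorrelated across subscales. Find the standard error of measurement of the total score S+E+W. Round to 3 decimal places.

Var(total) = 570.65 + 228.046 = 798.696.
True-score variance = 445.271 + 228.046 = 673.317, so reliability = 0.8430.
Error variance = 798.696 − 673.317 = 125.379; SEM = √125.379 = 11.197.

11.197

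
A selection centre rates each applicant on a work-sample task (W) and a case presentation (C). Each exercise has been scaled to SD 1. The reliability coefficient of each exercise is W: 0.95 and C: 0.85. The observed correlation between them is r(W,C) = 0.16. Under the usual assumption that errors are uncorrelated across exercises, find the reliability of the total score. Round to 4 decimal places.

Var(W+C) = 2 + 2·[0.16] = 2 + 0.32 = 2.32.
Because errors are independent across components, Cov(Tᵢ,Tⱼ) = Cov(Xᵢ,Xⱼ); the off-diagonal part of the true-score variance is the same as above.
True-score variance = [0.95 + 0.85] + 0.32 = 1.8 + 0.32 = 2.12.
Reliability = 2.12 / 2.32 = 0.9138.

0.9138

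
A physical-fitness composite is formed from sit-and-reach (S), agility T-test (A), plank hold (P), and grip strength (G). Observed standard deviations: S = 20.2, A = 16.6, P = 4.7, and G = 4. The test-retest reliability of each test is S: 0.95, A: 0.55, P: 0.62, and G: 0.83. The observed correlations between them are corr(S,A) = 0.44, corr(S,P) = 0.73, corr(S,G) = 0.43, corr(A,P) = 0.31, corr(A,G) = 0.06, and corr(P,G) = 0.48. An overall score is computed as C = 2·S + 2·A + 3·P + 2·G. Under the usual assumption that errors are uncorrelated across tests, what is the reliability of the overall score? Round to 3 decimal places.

Var(C) = 2²·20.2² + 2²·16.6² + 3²·4.7² + 2²·4² + 2·[4·20.2·16.6·0.44 + 6·20.2·4.7·0.73 + 4·20.2·4·0.43 + 6·16.6·4.7·0.31 + 4·16.6·4·0.06 + 6·4.7·4·0.48] = 2997.21 + 2720.35 = 5717.56.
Under uncorrelated errors the observed covariances equal the true-score covariances, so only the own-variance terms attenuate.
True-score variance = [2²·20.2²·0.95 + 2²·16.6²·0.55 + 3²·4.7²·0.62 + 2²·4²·0.83] + 2720.35 = 2333.17 + 2720.35 = 5053.51.
Reliability = 5053.51 / 5717.56 = 0.884.

0.884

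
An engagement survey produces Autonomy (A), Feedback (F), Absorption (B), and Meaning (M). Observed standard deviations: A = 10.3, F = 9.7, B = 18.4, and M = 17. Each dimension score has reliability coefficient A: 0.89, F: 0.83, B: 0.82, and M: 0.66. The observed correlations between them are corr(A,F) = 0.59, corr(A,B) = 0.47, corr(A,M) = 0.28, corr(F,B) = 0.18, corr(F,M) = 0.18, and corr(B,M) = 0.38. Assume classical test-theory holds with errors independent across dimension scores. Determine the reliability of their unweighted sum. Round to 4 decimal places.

0.8820

Var(A+F+B+M) = 10.3² + 9.7² + 18.4² + 17² + 2·[10.3·9.7·0.59 + 10.3·18.4·0.47 + 10.3·17·0.28 + 9.7·18.4·0.18 + 9.7·17·0.18 + 18.4·17·0.38] = 827.74 + 755.443 = 1583.18.
Under uncorrelated errors the observed covariances equal the true-score covariances, so only the own-variance terms attenuate.
True-score variance = [10.3²·0.89 + 9.7²·0.83 + 18.4²·0.82 + 17²·0.66] + 755.443 = 640.874 + 755.443 = 1396.32.
Reliability = 1396.32 / 1583.18 = 0.8820.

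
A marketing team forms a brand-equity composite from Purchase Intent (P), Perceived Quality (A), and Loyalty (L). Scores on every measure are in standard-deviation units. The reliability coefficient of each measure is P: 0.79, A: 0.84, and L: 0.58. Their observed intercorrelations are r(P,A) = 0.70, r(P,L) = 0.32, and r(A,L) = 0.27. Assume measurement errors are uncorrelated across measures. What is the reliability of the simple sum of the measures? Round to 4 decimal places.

0.8584

Var(P+A+L) = 3 + 2·[0.70 + 0.32 + 0.27] = 3 + 2.58 = 5.58.
With uncorrelated errors the cross-covariances are all true-score covariance, so they carry over unchanged; only the diagonal terms shrink to ρᵢσᵢ².
True-score variance = [0.79 + 0.84 + 0.58] + 2.58 = 2.21 + 2.58 = 4.79.
Reliability = 4.79 / 5.58 = 0.8584.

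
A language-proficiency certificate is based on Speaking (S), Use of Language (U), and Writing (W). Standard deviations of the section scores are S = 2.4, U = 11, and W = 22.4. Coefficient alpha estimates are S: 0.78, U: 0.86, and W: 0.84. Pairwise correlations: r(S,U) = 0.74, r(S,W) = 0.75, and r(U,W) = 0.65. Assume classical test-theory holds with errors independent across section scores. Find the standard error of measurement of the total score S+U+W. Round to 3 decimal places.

9.924

Var(total) = 628.52 + 440.032 = 1068.55.
True-score variance = 530.031 + 440.032 = 970.063, so reliability = 0.9078.
Error variance = 1068.55 − 970.063 = 98.4888; SEM = √98.4888 = 9.924.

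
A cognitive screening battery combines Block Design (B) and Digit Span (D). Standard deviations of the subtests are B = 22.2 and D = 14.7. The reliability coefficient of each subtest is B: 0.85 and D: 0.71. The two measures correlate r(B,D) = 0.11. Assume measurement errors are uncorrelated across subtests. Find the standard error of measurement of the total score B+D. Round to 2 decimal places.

11.69

Var(total) = 708.93 + 71.7948 = 780.725.
True-score variance = 572.338 + 71.7948 = 644.133, so reliability = 0.8250.
Error variance = 780.725 − 644.133 = 136.592; SEM = √136.592 = 11.69.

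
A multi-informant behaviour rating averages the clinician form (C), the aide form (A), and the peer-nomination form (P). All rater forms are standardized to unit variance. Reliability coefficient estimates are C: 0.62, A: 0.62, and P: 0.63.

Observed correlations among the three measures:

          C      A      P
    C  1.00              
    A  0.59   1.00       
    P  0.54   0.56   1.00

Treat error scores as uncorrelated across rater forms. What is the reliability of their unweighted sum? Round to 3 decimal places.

Var(C+A+P) = 3 + 2·[0.59 + 0.54 + 0.56] = 3 + 3.38 = 6.38.
Under uncorrelated errors the observed covariances equal the true-score covariances, so only the own-variance terms attenuate.
True-score variance = [0.62 + 0.62 + 0.63] + 3.38 = 1.87 + 3.38 = 5.25.
Reliability = 5.25 / 6.38 = 0.823.

0.823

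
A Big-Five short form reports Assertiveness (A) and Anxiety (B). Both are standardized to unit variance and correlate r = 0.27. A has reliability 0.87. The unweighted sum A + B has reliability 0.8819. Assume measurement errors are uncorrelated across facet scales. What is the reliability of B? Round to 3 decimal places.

0.830

Var(A+B) = 2 + 2·0.27 = 2.540.
True-score variance = ρ_A + ρ_B + 2·0.27, so 0.8819 = (0.87 + ρ_B + 0.54) / 2.540.
ρ_B = 0.8819·2.540 − 0.87 − 0.54 = 0.830.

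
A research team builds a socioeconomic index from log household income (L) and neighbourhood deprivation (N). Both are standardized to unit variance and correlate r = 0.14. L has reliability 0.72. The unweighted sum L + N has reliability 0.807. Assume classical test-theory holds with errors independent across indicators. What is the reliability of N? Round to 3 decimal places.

Var(L+N) = 2 + 2·0.14 = 2.280.
True-score variance = ρ_L + ρ_N + 2·0.14, so 0.807 = (0.72 + ρ_N + 0.28) / 2.280.
ρ_N = 0.807·2.280 − 0.72 − 0.28 = 0.840.

0.840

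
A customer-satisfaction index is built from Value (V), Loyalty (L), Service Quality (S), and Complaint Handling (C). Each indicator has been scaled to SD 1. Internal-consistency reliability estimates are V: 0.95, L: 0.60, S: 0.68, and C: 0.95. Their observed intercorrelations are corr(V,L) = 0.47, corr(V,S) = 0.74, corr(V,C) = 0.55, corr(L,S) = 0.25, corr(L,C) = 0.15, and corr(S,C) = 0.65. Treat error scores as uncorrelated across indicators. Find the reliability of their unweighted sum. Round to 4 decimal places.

Var(V+L+S+C) = 4 + 2·[0.47 + 0.74 + 0.55 + 0.25 + 0.15 + 0.65] = 4 + 5.62 = 9.62.
Because errors are independent across components, Cov(Tᵢ,Tⱼ) = Cov(Xᵢ,Xⱼ); the off-diagonal part of the true-score variance is the same as above.
True-score variance = [0.95 + 0.60 + 0.68 + 0.95] + 5.62 = 3.18 + 5.62 = 8.8.
Reliability = 8.8 / 9.62 = 0.9148.

0.9148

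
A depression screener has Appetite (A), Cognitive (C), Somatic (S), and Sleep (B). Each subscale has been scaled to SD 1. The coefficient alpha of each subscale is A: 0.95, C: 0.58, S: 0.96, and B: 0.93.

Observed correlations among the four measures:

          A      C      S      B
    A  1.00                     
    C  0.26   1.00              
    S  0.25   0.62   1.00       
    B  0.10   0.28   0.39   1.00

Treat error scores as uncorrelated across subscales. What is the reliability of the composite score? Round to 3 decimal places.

Var(A+C+S+B) = 4 + 2·[0.26 + 0.25 + 0.10 + 0.62 + 0.28 + 0.39] = 4 + 3.8 = 7.8.
Because errors are independent across components, Cov(Tᵢ,Tⱼ) = Cov(Xᵢ,Xⱼ); the off-diagonal part of the true-score variance is the same as above.
True-score variance = [0.95 + 0.58 + 0.96 + 0.93] + 3.8 = 3.42 + 3.8 = 7.22.
Reliability = 7.22 / 7.8 = 0.926.

0.926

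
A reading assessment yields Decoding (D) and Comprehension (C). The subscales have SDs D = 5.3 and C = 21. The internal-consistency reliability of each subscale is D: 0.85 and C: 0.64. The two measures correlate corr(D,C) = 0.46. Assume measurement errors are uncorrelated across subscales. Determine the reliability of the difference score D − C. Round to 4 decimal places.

0.5556

Var(D−C) = 5.3² + 21² − 2·5.3·21·0.46 = 469.09 − 102.396 = 366.694.
With uncorrelated errors the cross-covariances are all true-score covariance, so they carry over unchanged; only the diagonal terms shrink to ρᵢσᵢ².
True-score variance = [5.3²·0.85 + 21²·0.64] − 102.396 = 306.117 − 102.396 = 203.721.
Reliability = 203.721 / 366.694 = 0.5556.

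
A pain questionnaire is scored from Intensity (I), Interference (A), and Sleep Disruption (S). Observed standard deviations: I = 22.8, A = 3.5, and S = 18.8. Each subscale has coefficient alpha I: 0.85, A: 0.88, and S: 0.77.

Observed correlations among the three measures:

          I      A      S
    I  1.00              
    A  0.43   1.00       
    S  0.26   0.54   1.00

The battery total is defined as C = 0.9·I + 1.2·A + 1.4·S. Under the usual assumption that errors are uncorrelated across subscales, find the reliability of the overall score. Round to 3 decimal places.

Var(C) = 0.9²·22.8² + 1.2²·3.5² + 1.4²·18.8² + 2·[1.08·22.8·3.5·0.43 + 1.26·22.8·18.8·0.26 + 1.68·3.5·18.8·0.54] = 1131.45 + 474.351 = 1605.8.
Under uncorrelated errors the observed covariances equal the true-score covariances, so only the own-variance terms attenuate.
True-score variance = [0.9²·22.8²·0.85 + 1.2²·3.5²·0.88 + 1.4²·18.8²·0.77] + 474.351 = 906.845 + 474.351 = 1381.2.
Reliability = 1381.2 / 1605.8 = 0.860.

0.860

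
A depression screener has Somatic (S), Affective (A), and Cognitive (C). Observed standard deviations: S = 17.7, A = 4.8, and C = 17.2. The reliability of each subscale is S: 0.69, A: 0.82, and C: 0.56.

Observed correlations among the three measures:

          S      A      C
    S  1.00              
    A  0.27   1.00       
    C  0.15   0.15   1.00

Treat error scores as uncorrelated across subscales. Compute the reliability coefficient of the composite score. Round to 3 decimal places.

Var(S+A+C) = 17.7² + 4.8² + 17.2² + 2·[17.7·4.8·0.27 + 17.7·17.2·0.15 + 4.8·17.2·0.15] = 632.17 + 161.978 = 794.148.
Under uncorrelated errors the observed covariances equal the true-score covariances, so only the own-variance terms attenuate.
True-score variance = [17.7²·0.69 + 4.8²·0.82 + 17.2²·0.56] + 161.978 = 400.733 + 161.978 = 562.712.
Reliability = 562.712 / 794.148 = 0.709.

0.709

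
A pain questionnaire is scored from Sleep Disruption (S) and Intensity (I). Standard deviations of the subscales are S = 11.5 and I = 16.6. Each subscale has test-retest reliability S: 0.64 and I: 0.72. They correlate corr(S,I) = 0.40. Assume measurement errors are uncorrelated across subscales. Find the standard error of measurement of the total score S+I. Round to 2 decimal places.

11.17

Var(total) = 407.81 + 152.72 = 560.53.
True-score variance = 283.043 + 152.72 = 435.763, so reliability = 0.7774.
Error variance = 560.53 − 435.763 = 124.767; SEM = √124.767 = 11.17.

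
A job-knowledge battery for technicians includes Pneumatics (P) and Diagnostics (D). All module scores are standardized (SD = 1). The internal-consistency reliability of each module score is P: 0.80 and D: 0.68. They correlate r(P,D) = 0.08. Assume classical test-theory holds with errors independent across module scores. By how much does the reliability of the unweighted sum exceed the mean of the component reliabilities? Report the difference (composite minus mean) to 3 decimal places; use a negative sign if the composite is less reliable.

0.019

Var(sum) = 2 + 0.16 = 2.16; true-score variance = 1.48 + 0.16 = 1.64; composite reliability = 0.7593.
Mean component reliability = 0.7400.
Difference = 0.7593 − 0.7400 = 0.019.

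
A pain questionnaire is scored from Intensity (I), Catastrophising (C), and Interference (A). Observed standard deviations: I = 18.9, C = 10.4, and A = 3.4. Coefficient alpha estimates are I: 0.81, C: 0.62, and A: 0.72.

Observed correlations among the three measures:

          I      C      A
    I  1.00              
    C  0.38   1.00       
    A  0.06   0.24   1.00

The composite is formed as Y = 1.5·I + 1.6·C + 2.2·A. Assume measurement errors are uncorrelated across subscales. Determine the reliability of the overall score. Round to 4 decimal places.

0.8269

Var(Y) = 1.5²·18.9² + 1.6²·10.4² + 2.2²·3.4² + 2·[2.4·18.9·10.4·0.38 + 3.3·18.9·3.4·0.06 + 3.52·10.4·3.4·0.24] = 1136.56 + 443.717 = 1580.28.
Because errors are independent across components, Cov(Tᵢ,Tⱼ) = Cov(Xᵢ,Xⱼ); the off-diagonal part of the true-score variance is the same as above.
True-score variance = [1.5²·18.9²·0.81 + 1.6²·10.4²·0.62 + 2.2²·3.4²·0.72] + 443.717 = 862.971 + 443.717 = 1306.69.
Reliability = 1306.69 / 1580.28 = 0.8269.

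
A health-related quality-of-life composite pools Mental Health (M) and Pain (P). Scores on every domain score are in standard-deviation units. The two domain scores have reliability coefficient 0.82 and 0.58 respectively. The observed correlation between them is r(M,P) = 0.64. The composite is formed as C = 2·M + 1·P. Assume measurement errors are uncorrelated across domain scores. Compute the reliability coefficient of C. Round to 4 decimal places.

0.8492

Var(C) = 2² + 1 + 2·[2·0.64] = 5 + 2.56 = 7.56.
Because errors are independent across components, Cov(Tᵢ,Tⱼ) = Cov(Xᵢ,Xⱼ); the off-diagonal part of the true-score variance is the same as above.
True-score variance = [2²·0.82 + 0.58] + 2.56 = 3.86 + 2.56 = 6.42.
Reliability = 6.42 / 7.56 = 0.8492.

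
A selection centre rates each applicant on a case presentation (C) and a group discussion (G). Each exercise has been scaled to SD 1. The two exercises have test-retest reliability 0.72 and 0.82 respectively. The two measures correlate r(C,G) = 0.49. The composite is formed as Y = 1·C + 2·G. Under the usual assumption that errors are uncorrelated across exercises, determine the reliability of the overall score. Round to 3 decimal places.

Var(Y) = 1 + 2² + 2·[2·0.49] = 5 + 1.96 = 6.96.
Under uncorrelated errors the observed covariances equal the true-score covariances, so only the own-variance terms attenuate.
True-score variance = [0.72 + 2²·0.82] + 1.96 = 4 + 1.96 = 5.96.
Reliability = 5.96 / 6.96 = 0.856.

0.856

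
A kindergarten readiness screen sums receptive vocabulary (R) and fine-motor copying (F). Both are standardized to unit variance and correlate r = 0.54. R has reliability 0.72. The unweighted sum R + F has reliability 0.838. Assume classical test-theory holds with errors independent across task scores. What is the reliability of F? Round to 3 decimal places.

Var(R+F) = 2 + 2·0.54 = 3.080.
True-score variance = ρ_R + ρ_F + 2·0.54, so 0.838 = (0.72 + ρ_F + 1.08) / 3.080.
ρ_F = 0.838·3.080 − 0.72 − 1.08 = 0.781.

0.781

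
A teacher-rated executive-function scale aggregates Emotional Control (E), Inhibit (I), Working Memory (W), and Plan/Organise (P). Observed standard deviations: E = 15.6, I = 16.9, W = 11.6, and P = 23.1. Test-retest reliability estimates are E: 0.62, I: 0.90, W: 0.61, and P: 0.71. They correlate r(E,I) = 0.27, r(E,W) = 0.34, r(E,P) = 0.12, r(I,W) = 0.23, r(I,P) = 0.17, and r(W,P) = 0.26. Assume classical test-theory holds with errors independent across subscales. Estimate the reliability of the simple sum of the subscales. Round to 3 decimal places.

0.828

Var(E+I+W+P) = 15.6² + 16.9² + 11.6² + 23.1² + 2·[15.6·16.9·0.27 + 15.6·11.6·0.34 + 15.6·23.1·0.12 + 16.9·11.6·0.23 + 16.9·23.1·0.17 + 11.6·23.1·0.26] = 1197.14 + 714.155 = 1911.3.
Because errors are independent across components, Cov(Tᵢ,Tⱼ) = Cov(Xᵢ,Xⱼ); the off-diagonal part of the true-score variance is the same as above.
True-score variance = [15.6²·0.62 + 16.9²·0.90 + 11.6²·0.61 + 23.1²·0.71] + 714.155 = 868.877 + 714.155 = 1583.03.
Reliability = 1583.03 / 1911.3 = 0.828.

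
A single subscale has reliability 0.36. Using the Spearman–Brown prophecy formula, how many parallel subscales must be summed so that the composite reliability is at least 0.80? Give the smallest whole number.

8

k ≥ ρ*(1−ρ₁)/(ρ₁(1−ρ*)) = 0.80·0.64 / (0.36·0.20) = 7.111.
Smallest integer k = 8.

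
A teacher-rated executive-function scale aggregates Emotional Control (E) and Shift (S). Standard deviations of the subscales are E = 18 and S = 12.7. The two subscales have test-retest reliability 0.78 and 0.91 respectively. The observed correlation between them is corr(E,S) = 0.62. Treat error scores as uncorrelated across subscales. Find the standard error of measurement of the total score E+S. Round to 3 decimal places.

9.263

Var(total) = 485.29 + 283.464 = 768.754.
True-score variance = 399.494 + 283.464 = 682.958, so reliability = 0.8884.
Error variance = 768.754 − 682.958 = 85.7961; SEM = √85.7961 = 9.263.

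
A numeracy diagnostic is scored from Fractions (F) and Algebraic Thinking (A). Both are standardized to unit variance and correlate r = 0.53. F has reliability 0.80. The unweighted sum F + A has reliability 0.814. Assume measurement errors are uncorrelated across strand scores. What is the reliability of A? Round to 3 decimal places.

0.631

Var(F+A) = 2 + 2·0.53 = 3.060.
True-score variance = ρ_F + ρ_A + 2·0.53, so 0.814 = (0.80 + ρ_A + 1.06) / 3.060.
ρ_A = 0.814·3.060 − 0.80 − 1.06 = 0.631.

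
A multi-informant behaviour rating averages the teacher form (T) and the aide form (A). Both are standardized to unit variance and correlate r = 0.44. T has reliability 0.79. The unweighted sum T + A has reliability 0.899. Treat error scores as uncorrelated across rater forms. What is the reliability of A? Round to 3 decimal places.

Var(T+A) = 2 + 2·0.44 = 2.880.
True-score variance = ρ_T + ρ_A + 2·0.44, so 0.899 = (0.79 + ρ_A + 0.88) / 2.880.
ρ_A = 0.899·2.880 − 0.79 − 0.88 = 0.919.

0.919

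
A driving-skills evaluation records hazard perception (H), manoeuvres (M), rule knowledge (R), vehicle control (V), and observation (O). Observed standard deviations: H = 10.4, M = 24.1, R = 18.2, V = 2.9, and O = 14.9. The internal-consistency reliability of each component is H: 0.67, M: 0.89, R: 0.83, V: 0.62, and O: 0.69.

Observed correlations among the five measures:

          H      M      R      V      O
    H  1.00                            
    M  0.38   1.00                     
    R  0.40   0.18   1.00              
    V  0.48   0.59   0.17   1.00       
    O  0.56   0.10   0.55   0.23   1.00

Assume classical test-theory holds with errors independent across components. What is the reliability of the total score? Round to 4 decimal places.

0.9067

Var(H+M+R+V+O) = 10.4² + 24.1² + 18.2² + 2.9² + 14.9² + 2·[10.4·24.1·0.38 + 10.4·18.2·0.40 + 10.4·2.9·0.48 + 10.4·14.9·0.56 + 24.1·18.2·0.18 + 24.1·2.9·0.59 + 24.1·14.9·0.10 + 18.2·2.9·0.17 + 18.2·14.9·0.55 + 2.9·14.9·0.23] = 1250.63 + 1192.73 = 2443.36.
With uncorrelated errors the cross-covariances are all true-score covariance, so they carry over unchanged; only the diagonal terms shrink to ρᵢσᵢ².
True-score variance = [10.4²·0.67 + 24.1²·0.89 + 18.2²·0.83 + 2.9²·0.62 + 14.9²·0.69] + 1192.73 = 1022.72 + 1192.73 = 2215.45.
Reliability = 2215.45 / 2443.36 = 0.9067.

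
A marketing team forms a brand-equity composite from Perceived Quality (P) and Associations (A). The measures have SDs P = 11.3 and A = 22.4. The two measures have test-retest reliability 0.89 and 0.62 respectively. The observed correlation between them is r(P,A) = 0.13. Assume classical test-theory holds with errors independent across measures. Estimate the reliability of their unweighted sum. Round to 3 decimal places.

Var(P+A) = 11.3² + 22.4² + 2·[11.3·22.4·0.13] = 629.45 + 65.8112 = 695.261.
Because errors are independent across components, Cov(Tᵢ,Tⱼ) = Cov(Xᵢ,Xⱼ); the off-diagonal part of the true-score variance is the same as above.
True-score variance = [11.3²·0.89 + 22.4²·0.62] + 65.8112 = 424.735 + 65.8112 = 490.546.
Reliability = 490.546 / 695.261 = 0.706.

0.706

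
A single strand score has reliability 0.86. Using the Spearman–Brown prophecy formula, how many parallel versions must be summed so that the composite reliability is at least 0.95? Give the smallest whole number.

4

k ≥ ρ*(1−ρ₁)/(ρ₁(1−ρ*)) = 0.95·0.14 / (0.86·0.05) = 3.093.
Smallest integer k = 4.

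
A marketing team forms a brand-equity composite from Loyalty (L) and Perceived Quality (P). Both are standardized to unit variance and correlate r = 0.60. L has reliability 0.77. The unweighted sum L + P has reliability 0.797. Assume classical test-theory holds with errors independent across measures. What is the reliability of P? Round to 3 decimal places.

0.580

Var(L+P) = 2 + 2·0.60 = 3.200.
True-score variance = ρ_L + ρ_P + 2·0.60, so 0.797 = (0.77 + ρ_P + 1.20) / 3.200.
ρ_P = 0.797·3.200 − 0.77 − 1.20 = 0.580.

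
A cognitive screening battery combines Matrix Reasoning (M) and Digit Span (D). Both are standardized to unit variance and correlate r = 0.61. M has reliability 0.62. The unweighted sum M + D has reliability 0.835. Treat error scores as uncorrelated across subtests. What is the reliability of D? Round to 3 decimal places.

Var(M+D) = 2 + 2·0.61 = 3.220.
True-score variance = ρ_M + ρ_D + 2·0.61, so 0.835 = (0.62 + ρ_D + 1.22) / 3.220.
ρ_D = 0.835·3.220 − 0.62 − 1.22 = 0.849.

0.849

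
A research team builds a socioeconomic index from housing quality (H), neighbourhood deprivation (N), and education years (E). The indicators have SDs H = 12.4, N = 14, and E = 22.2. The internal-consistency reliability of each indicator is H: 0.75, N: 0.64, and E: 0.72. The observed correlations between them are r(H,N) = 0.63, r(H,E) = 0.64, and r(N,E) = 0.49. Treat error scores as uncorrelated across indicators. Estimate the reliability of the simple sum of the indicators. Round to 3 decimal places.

Var(H+N+E) = 12.4² + 14² + 22.2² + 2·[12.4·14·0.63 + 12.4·22.2·0.64 + 14·22.2·0.49] = 842.6 + 875.678 = 1718.28.
With uncorrelated errors the cross-covariances are all true-score covariance, so they carry over unchanged; only the diagonal terms shrink to ρᵢσᵢ².
True-score variance = [12.4²·0.75 + 14²·0.64 + 22.2²·0.72] + 875.678 = 595.605 + 875.678 = 1471.28.
Reliability = 1471.28 / 1718.28 = 0.856.

0.856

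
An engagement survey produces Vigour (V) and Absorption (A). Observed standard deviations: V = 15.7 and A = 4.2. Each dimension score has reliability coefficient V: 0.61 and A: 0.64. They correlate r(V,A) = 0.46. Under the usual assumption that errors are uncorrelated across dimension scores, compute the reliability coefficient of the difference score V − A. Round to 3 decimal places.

Var(V−A) = 15.7² + 4.2² − 2·15.7·4.2·0.46 = 264.13 − 60.6648 = 203.465.
With uncorrelated errors the cross-covariances are all true-score covariance, so they carry over unchanged; only the diagonal terms shrink to ρᵢσᵢ².
True-score variance = [15.7²·0.61 + 4.2²·0.64] − 60.6648 = 161.648 − 60.6648 = 100.984.
Reliability = 100.984 / 203.465 = 0.496.

0.496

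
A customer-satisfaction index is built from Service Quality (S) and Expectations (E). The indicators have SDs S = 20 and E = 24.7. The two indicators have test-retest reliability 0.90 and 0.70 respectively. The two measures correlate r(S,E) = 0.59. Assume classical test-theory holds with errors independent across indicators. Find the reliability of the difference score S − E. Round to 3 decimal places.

Var(S−E) = 20² + 24.7² − 2·20·24.7·0.59 = 1010.09 − 582.92 = 427.17.
With uncorrelated errors the cross-covariances are all true-score covariance, so they carry over unchanged; only the diagonal terms shrink to ρᵢσᵢ².
True-score variance = [20²·0.90 + 24.7²·0.70] − 582.92 = 787.063 − 582.92 = 204.143.
Reliability = 204.143 / 427.17 = 0.478.

0.478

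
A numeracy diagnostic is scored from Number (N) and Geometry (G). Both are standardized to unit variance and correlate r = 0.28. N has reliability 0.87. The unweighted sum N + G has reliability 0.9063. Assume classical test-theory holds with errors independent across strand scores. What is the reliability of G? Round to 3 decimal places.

Var(N+G) = 2 + 2·0.28 = 2.560.
True-score variance = ρ_N + ρ_G + 2·0.28, so 0.9063 = (0.87 + ρ_G + 0.56) / 2.560.
ρ_G = 0.9063·2.560 − 0.87 − 0.56 = 0.890.

0.890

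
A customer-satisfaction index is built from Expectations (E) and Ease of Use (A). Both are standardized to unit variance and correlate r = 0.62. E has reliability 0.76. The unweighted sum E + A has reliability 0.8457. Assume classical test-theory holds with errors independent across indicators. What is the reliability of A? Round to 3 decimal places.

Var(E+A) = 2 + 2·0.62 = 3.240.
True-score variance = ρ_E + ρ_A + 2·0.62, so 0.8457 = (0.76 + ρ_A + 1.24) / 3.240.
ρ_A = 0.8457·3.240 − 0.76 − 1.24 = 0.740.

0.740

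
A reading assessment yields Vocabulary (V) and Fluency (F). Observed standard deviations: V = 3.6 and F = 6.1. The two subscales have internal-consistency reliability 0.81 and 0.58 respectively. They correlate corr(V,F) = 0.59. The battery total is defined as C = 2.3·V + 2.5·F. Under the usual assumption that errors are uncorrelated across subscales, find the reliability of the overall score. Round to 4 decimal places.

Var(C) = 2.3²·3.6² + 2.5²·6.1² + 2·[5.75·3.6·6.1·0.59] = 301.121 + 148.999 = 450.119.
Because errors are independent across components, Cov(Tᵢ,Tⱼ) = Cov(Xᵢ,Xⱼ); the off-diagonal part of the true-score variance is the same as above.
True-score variance = [2.3²·3.6²·0.81 + 2.5²·6.1²·0.58] + 148.999 = 190.419 + 148.999 = 339.417.
Reliability = 339.417 / 450.119 = 0.7541.

0.7541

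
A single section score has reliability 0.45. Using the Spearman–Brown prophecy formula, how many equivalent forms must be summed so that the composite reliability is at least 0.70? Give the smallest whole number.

k ≥ ρ*(1−ρ₁)/(ρ₁(1−ρ*)) = 0.70·0.55 / (0.45·0.30) = 2.852.
Smallest integer k = 3.

3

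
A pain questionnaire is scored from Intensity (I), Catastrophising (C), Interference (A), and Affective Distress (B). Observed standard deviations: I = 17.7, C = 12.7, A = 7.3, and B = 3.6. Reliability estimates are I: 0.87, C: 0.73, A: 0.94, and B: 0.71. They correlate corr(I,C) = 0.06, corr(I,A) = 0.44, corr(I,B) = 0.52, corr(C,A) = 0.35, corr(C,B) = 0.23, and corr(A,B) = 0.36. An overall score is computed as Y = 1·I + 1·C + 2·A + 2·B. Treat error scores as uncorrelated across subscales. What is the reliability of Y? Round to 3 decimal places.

Var(Y) = 17.7² + 12.7² + 2²·7.3² + 2²·3.6² + 2·[17.7·12.7·0.06 + 2·17.7·7.3·0.44 + 2·17.7·3.6·0.52 + 2·12.7·7.3·0.35 + 2·12.7·3.6·0.23 + 4·7.3·3.6·0.36] = 739.58 + 634.465 = 1374.04.
With uncorrelated errors the cross-covariances are all true-score covariance, so they carry over unchanged; only the diagonal terms shrink to ρᵢσᵢ².
True-score variance = [17.7²·0.87 + 12.7²·0.73 + 2²·7.3²·0.94 + 2²·3.6²·0.71] + 634.465 = 627.481 + 634.465 = 1261.95.
Reliability = 1261.95 / 1374.04 = 0.918.

0.918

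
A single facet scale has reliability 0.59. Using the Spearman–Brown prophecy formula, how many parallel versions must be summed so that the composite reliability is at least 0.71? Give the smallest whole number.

2

k ≥ ρ*(1−ρ₁)/(ρ₁(1−ρ*)) = 0.71·0.41 / (0.59·0.29) = 1.701.
Smallest integer k = 2.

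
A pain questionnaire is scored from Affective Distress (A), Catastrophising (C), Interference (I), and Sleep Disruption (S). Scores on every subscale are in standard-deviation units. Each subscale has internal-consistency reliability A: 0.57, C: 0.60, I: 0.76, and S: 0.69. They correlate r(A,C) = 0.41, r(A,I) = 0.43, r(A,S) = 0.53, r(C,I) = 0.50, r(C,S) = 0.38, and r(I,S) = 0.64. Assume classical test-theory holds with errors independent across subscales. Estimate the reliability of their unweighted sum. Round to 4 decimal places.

0.8589

Var(A+C+I+S) = 4 + 2·[0.41 + 0.43 + 0.53 + 0.50 + 0.38 + 0.64] = 4 + 5.78 = 9.78.
Under uncorrelated errors the observed covariances equal the true-score covariances, so only the own-variance terms attenuate.
True-score variance = [0.57 + 0.60 + 0.76 + 0.69] + 5.78 = 2.62 + 5.78 = 8.4.
Reliability = 8.4 / 9.78 = 0.8589.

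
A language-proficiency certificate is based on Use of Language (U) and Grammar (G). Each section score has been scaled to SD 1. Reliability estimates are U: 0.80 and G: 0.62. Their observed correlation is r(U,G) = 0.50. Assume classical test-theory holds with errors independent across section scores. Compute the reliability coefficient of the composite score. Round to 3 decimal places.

Var(U+G) = 2 + 2·[0.50] = 2 + 1 = 3.
Under uncorrelated errors the observed covariances equal the true-score covariances, so only the own-variance terms attenuate.
True-score variance = [0.80 + 0.62] + 1 = 1.42 + 1 = 2.42.
Reliability = 2.42 / 3 = 0.807.

0.807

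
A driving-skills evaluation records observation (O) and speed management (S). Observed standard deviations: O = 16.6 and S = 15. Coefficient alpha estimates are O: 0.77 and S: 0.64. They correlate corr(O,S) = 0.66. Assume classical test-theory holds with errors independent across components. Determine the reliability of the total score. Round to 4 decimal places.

Var(O+S) = 16.6² + 15² + 2·[16.6·15·0.66] = 500.56 + 328.68 = 829.24.
Because errors are independent across components, Cov(Tᵢ,Tⱼ) = Cov(Xᵢ,Xⱼ); the off-diagonal part of the true-score variance is the same as above.
True-score variance = [16.6²·0.77 + 15²·0.64] + 328.68 = 356.181 + 328.68 = 684.861.
Reliability = 684.861 / 829.24 = 0.8259.

0.8259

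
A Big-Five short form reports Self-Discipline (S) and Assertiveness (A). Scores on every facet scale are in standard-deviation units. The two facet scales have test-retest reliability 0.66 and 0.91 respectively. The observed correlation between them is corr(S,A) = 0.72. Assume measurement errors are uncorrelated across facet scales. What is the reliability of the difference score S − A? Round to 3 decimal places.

0.232

Var(S−A) = 1 + 1 − 2·0.72 = 2 − 1.44 = 0.56.
Because errors are independent across components, Cov(Tᵢ,Tⱼ) = Cov(Xᵢ,Xⱼ); the off-diagonal part of the true-score variance is the same as above.
True-score variance = [0.66 + 0.91] − 1.44 = 1.57 − 1.44 = 0.13.
Reliability = 0.13 / 0.56 = 0.232.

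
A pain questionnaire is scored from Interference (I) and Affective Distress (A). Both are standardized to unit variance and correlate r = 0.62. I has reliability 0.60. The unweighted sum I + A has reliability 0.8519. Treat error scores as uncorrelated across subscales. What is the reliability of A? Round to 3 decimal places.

0.920

Var(I+A) = 2 + 2·0.62 = 3.240.
True-score variance = ρ_I + ρ_A + 2·0.62, so 0.8519 = (0.60 + ρ_A + 1.24) / 3.240.
ρ_A = 0.8519·3.240 − 0.60 − 1.24 = 0.920.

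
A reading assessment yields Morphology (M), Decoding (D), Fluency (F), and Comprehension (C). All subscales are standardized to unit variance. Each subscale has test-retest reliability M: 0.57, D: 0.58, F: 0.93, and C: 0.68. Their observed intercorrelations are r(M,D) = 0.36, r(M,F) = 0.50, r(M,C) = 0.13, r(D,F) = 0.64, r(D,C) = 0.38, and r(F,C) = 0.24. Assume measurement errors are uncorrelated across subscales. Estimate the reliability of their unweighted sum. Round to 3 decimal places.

Var(M+D+F+C) = 4 + 2·[0.36 + 0.50 + 0.13 + 0.64 + 0.38 + 0.24] = 4 + 4.5 = 8.5.
Because errors are independent across components, Cov(Tᵢ,Tⱼ) = Cov(Xᵢ,Xⱼ); the off-diagonal part of the true-score variance is the same as above.
True-score variance = [0.57 + 0.58 + 0.93 + 0.68] + 4.5 = 2.76 + 4.5 = 7.26.
Reliability = 7.26 / 8.5 = 0.854.

0.854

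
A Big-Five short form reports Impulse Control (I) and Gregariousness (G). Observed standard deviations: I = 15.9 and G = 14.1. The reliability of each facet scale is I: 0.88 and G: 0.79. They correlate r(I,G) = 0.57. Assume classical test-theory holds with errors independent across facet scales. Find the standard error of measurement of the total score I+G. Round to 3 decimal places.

8.490

Var(total) = 451.62 + 255.577 = 707.197.
True-score variance = 379.533 + 255.577 = 635.109, so reliability = 0.8981.
Error variance = 707.197 − 635.109 = 72.0873; SEM = √72.0873 = 8.490.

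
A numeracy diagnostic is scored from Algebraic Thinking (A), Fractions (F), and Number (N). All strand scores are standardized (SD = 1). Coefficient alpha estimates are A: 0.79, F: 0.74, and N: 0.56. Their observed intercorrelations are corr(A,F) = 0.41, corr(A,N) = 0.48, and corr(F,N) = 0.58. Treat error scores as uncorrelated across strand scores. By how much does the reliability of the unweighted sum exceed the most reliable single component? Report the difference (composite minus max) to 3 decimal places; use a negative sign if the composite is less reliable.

0.057

Var(sum) = 3 + 2.94 = 5.94; true-score variance = 2.09 + 2.94 = 5.03; composite reliability = 0.8468.
Max component reliability = 0.7900.
Difference = 0.8468 − 0.7900 = 0.057.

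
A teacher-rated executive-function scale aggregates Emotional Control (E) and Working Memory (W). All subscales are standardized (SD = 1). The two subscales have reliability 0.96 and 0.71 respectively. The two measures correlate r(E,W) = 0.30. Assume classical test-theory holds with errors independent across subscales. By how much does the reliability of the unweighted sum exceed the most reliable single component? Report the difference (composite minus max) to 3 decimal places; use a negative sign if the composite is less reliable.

Var(sum) = 2 + 0.6 = 2.6; true-score variance = 1.67 + 0.6 = 2.27; composite reliability = 0.8731.
Max component reliability = 0.9600.
Difference = 0.8731 − 0.9600 = -0.087.

-0.087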